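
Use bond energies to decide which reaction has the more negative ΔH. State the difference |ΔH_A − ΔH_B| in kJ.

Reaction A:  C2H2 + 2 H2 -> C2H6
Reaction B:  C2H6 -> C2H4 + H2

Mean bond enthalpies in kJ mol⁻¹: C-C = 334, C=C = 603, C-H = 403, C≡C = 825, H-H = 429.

Reaction A, by 371 kJ

Reaction A:
  Bonds broken (reactants):
    C≡C: 1 × 825 = 825
    C-H: 2 × 403 = 806
    H-H: 2 × 429 = 858
    Σ(broken) = 2489 kJ
  Bonds formed (products):
    C-C: 1 × 334 = 334
    C-H: 6 × 403 = 2418
    Σ(formed) = 2752 kJ
  ΔH_A = 2489 − 2752 = −263 kJ
Reaction B:
  Bonds broken (reactants):
    C-C: 1 × 334 = 334
    C-H: 6 × 403 = 2418
    Σ(broken) = 2752 kJ
  Bonds formed (products):
    C-H: 4 × 403 = 1612
    C=C: 1 × 603 = 603
    H-H: 1 × 429 = 429
    Σ(formed) = 2644 kJ
  ΔH_B = 2752 − 2644 = +108 kJ
ΔH_A − ΔH_B = −371 kJ, so reaction A has the more negative ΔH; |ΔH_A − ΔH_B| = 371 kJ.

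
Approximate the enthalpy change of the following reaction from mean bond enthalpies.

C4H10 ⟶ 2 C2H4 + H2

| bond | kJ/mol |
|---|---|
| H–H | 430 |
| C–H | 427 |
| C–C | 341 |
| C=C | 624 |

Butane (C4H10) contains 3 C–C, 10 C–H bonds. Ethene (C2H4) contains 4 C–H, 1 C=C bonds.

ΔH ≈ +199 kJ

Bonds broken (reactants):
  C–C: 3 × 341 = 1023
  C–H: 10 × 427 = 4270
  Σ(broken) = 5293 kJ
Bonds formed (products):
  C–H: 8 × 427 = 3416
  C=C: 2 × 624 = 1248
  H–H: 1 × 430 = 430
  Σ(formed) = 5094 kJ
ΔH = Σ(broken) − Σ(formed) = 5293 − 5094 = +199 kJ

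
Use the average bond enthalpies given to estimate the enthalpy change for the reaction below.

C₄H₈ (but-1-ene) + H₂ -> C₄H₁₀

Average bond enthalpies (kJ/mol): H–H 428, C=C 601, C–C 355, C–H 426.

ΔH ≈ −178 kJ

Bonds broken (reactants):
  C–C: 2 × 355 = 710
  C–H: 8 × 426 = 3408
  C=C: 1 × 601 = 601
  H–H: 1 × 428 = 428
  Σ(broken) = 5147 kJ
Bonds formed (products):
  C–C: 3 × 355 = 1065
  C–H: 10 × 426 = 4260
  Σ(formed) = 5325 kJ
ΔH = Σ(broken) − Σ(formed) = 5147 − 5325 = −178 kJ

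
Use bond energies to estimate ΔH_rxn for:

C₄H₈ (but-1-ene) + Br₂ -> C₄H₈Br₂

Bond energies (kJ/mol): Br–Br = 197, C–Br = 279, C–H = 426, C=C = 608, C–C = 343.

Bonds broken (reactants):
  Br–Br: 1 × 197 = 197
  C–C: 2 × 343 = 686
  C–H: 8 × 426 = 3408
  C=C: 1 × 608 = 608
  Σ(broken) = 4899 kJ
Bonds formed (products):
  C–Br: 2 × 279 = 558
  C–C: 3 × 343 = 1029
  C–H: 8 × 426 = 3408
  Σ(formed) = 4995 kJ
ΔH = Σ(broken) − Σ(formed) = 4899 − 4995 = −96 kJ

ΔH ≈ −96 kJ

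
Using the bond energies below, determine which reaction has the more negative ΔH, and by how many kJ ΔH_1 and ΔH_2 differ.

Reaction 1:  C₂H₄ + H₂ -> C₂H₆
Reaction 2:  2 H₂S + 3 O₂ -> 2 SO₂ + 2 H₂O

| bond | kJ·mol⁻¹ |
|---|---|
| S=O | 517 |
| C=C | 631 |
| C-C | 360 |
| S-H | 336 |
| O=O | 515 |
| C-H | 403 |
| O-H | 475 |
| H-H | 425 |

Reaction 1:
  Bonds broken (reactants):
    C-H: 4 × 403 = 1612
    C=C: 1 × 631 = 631
    H-H: 1 × 425 = 425
    Σ(broken) = 2668 kJ
  Bonds formed (products):
    C-C: 1 × 360 = 360
    C-H: 6 × 403 = 2418
    Σ(formed) = 2778 kJ
  ΔH_1 = 2668 − 2778 = −110 kJ
Reaction 2:
  Bonds broken (reactants):
    O=O: 3 × 515 = 1545
    S-H: 4 × 336 = 1344
    Σ(broken) = 2889 kJ
  Bonds formed (products):
    O-H: 4 × 475 = 1900
    S=O: 4 × 517 = 2068
    Σ(formed) = 3968 kJ
  ΔH_2 = 2889 − 3968 = −1079 kJ
ΔH_1 − ΔH_2 = +969 kJ, so reaction 2 has the more negative ΔH; |ΔH_1 − ΔH_2| = 969 kJ.

Reaction 2, by 969 kJ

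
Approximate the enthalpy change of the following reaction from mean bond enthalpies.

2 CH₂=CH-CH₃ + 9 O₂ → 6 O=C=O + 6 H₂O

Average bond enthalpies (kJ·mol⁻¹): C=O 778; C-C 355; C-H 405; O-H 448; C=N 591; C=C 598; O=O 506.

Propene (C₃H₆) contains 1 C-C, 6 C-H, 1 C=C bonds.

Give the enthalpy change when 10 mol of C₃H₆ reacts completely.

Bonds broken (reactants):
  C-C: 2 × 355 = 710
  C-H: 12 × 405 = 4860
  C=C: 2 × 598 = 1196
  O=O: 9 × 506 = 4554
  Σ(broken) = 11320 kJ
Bonds formed (products):
  C=O: 12 × 778 = 9336
  O-H: 12 × 448 = 5376
  Σ(formed) = 14712 kJ
ΔH = Σ(broken) − Σ(formed) = 11320 − 14712 = −3392 kJ
For 5× the reaction as written: 5 × (−3392) = −16960 kJ

ΔH = −16960 kJ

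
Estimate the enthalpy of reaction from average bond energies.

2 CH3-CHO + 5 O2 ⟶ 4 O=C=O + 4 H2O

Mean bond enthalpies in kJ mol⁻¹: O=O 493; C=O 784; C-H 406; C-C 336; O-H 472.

Bonds broken (reactants):
  C-C: 2 × 336 = 672
  C-H: 8 × 406 = 3248
  C=O: 2 × 784 = 1568
  O=O: 5 × 493 = 2465
  Σ(broken) = 7953 kJ
Bonds formed (products):
  C=O: 8 × 784 = 6272
  O-H: 8 × 472 = 3776
  Σ(formed) = 10048 kJ
ΔH = Σ(broken) − Σ(formed) = 7953 − 10048 = −2095 kJ

ΔH ≈ −2095 kJ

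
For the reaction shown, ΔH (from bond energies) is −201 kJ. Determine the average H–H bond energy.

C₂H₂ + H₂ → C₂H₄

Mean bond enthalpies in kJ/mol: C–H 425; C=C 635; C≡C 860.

D(H–H) ≈ 424 kJ/mol

Let D be the H–H bond energy.
Σ(broken) = 1×860 + 2×425 + 1×D = 1710 + D
Σ(formed) = 4×425 + 1×635 = 2335
ΔH = Σ(broken) − Σ(formed) = (1710 + D) − (2335) = −625 + D
Setting this equal to −201 kJ gives D = 424 kJ/mol.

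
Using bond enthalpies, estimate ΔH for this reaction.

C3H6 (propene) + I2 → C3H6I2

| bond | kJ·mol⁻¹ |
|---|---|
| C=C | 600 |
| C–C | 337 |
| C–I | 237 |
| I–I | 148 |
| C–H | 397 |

ΔH ≈ −63 kJ

Bonds broken (reactants):
  C–C: 1 × 337 = 337
  C–H: 6 × 397 = 2382
  C=C: 1 × 600 = 600
  I–I: 1 × 148 = 148
  Σ(broken) = 3467 kJ
Bonds formed (products):
  C–C: 2 × 337 = 674
  C–H: 6 × 397 = 2382
  C–I: 2 × 237 = 474
  Σ(formed) = 3530 kJ
ΔH = Σ(broken) − Σ(formed) = 3467 − 3530 = −63 kJ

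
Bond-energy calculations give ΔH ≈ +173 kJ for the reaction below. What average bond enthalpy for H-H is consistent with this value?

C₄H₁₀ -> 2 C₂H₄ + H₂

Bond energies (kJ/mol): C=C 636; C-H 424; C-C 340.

Let D be the H-H bond energy.
Σ(broken) = 3×340 + 10×424 = 5260
Σ(formed) = 8×424 + 2×636 + 1×D = 4664 + D
ΔH = Σ(broken) − Σ(formed) = (5260) − (4664 + D) = +596 − D
Setting this equal to +173 kJ gives D = 423 kJ/mol.

D(H-H) ≈ 423 kJ/mol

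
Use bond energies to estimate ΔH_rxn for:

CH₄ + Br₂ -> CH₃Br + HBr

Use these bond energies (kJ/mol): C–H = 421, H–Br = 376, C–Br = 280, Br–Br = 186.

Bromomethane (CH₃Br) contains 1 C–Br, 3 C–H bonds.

ΔH ≈ −49 kJ

Bonds broken (reactants):
  Br–Br: 1 × 186 = 186
  C–H: 4 × 421 = 1684
  Σ(broken) = 1870 kJ
Bonds formed (products):
  C–Br: 1 × 280 = 280
  C–H: 3 × 421 = 1263
  H–Br: 1 × 376 = 376
  Σ(formed) = 1919 kJ
ΔH = Σ(broken) − Σ(formed) = 1870 − 1919 = −49 kJ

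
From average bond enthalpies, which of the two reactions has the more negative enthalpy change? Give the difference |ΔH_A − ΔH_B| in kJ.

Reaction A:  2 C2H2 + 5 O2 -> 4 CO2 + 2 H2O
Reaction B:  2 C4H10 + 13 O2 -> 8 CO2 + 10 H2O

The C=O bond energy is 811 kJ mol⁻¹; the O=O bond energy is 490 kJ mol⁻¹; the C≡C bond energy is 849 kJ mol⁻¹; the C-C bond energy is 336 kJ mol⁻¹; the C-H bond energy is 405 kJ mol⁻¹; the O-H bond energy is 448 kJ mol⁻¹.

Reaction A:
  Bonds broken (reactants):
    C≡C: 2 × 849 = 1698
    C-H: 4 × 405 = 1620
    O=O: 5 × 490 = 2450
    Σ(broken) = 5768 kJ
  Bonds formed (products):
    C=O: 8 × 811 = 6488
    O-H: 4 × 448 = 1792
    Σ(formed) = 8280 kJ
  ΔH_A = 5768 − 8280 = −2512 kJ
Reaction B:
  Bonds broken (reactants):
    C-C: 6 × 336 = 2016
    C-H: 20 × 405 = 8100
    O=O: 13 × 490 = 6370
    Σ(broken) = 16486 kJ
  Bonds formed (products):
    C=O: 16 × 811 = 12976
    O-H: 20 × 448 = 8960
    Σ(formed) = 21936 kJ
  ΔH_B = 16486 − 21936 = −5450 kJ
ΔH_A − ΔH_B = +2938 kJ, so reaction B has the more negative ΔH; |ΔH_A − ΔH_B| = 2938 kJ.

Reaction B, by 2938 kJ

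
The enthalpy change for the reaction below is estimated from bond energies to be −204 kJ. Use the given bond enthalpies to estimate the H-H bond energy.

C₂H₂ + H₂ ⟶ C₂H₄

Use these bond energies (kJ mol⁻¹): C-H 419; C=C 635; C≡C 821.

Let D be the H-H bond energy.
Σ(broken) = 1×821 + 2×419 + 1×D = 1659 + D
Σ(formed) = 4×419 + 1×635 = 2311
ΔH = Σ(broken) − Σ(formed) = (1659 + D) − (2311) = −652 + D
Setting this equal to −204 kJ gives D = 448 kJ/mol.

D(H-H) ≈ 448 kJ/mol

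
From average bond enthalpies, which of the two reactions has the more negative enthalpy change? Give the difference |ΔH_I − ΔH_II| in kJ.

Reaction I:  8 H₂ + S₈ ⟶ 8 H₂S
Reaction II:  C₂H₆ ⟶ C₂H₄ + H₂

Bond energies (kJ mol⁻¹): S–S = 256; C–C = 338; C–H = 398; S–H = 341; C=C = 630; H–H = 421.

Reaction I:
  Bonds broken (reactants):
    H–H: 8 × 421 = 3368
    S–S: 8 × 256 = 2048
    Σ(broken) = 5416 kJ
  Bonds formed (products):
    S–H: 16 × 341 = 5456
    Σ(formed) = 5456 kJ
  ΔH_I = 5416 − 5456 = −40 kJ
Reaction II:
  Bonds broken (reactants):
    C–C: 1 × 338 = 338
    C–H: 6 × 398 = 2388
    Σ(broken) = 2726 kJ
  Bonds formed (products):
    C–H: 4 × 398 = 1592
    C=C: 1 × 630 = 630
    H–H: 1 × 421 = 421
    Σ(formed) = 2643 kJ
  ΔH_II = 2726 − 2643 = +83 kJ
ΔH_I − ΔH_II = −123 kJ, so reaction I has the more negative ΔH; |ΔH_I − ΔH_II| = 123 kJ.

Reaction I, by 123 kJ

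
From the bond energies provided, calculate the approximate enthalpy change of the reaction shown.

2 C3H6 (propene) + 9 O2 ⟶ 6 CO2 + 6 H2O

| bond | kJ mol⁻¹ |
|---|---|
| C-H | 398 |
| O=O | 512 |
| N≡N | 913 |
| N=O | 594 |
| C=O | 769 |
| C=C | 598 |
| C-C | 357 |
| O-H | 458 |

Bonds broken (reactants):
  C-C: 2 × 357 = 714
  C-H: 12 × 398 = 4776
  C=C: 2 × 598 = 1196
  O=O: 9 × 512 = 4608
  Σ(broken) = 11294 kJ
Bonds formed (products):
  C=O: 12 × 769 = 9228
  O-H: 12 × 458 = 5496
  Σ(formed) = 14724 kJ
ΔH = Σ(broken) − Σ(formed) = 11294 − 14724 = −3430 kJ

ΔH ≈ −3430 kJ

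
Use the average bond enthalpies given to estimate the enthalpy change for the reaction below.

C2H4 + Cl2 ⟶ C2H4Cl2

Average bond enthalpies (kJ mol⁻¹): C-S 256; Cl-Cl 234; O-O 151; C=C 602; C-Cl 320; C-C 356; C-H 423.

ΔH ≈ −160 kJ

Bonds broken (reactants):
  C-H: 4 × 423 = 1692
  C=C: 1 × 602 = 602
  Cl-Cl: 1 × 234 = 234
  Σ(broken) = 2528 kJ
Bonds formed (products):
  C-C: 1 × 356 = 356
  C-Cl: 2 × 320 = 640
  C-H: 4 × 423 = 1692
  Σ(formed) = 2688 kJ
ΔH = Σ(broken) − Σ(formed) = 2528 − 2688 = −160 kJ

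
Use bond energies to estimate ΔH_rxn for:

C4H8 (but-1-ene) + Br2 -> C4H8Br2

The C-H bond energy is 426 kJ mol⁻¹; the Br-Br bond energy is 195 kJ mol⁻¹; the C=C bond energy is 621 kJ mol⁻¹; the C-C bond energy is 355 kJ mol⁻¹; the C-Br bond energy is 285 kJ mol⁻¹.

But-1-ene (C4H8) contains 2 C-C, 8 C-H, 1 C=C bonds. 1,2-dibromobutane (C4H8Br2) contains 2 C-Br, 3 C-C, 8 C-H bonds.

Bonds broken (reactants):
  Br-Br: 1 × 195 = 195
  C-C: 2 × 355 = 710
  C-H: 8 × 426 = 3408
  C=C: 1 × 621 = 621
  Σ(broken) = 4934 kJ
Bonds formed (products):
  C-Br: 2 × 285 = 570
  C-C: 3 × 355 = 1065
  C-H: 8 × 426 = 3408
  Σ(formed) = 5043 kJ
ΔH = Σ(broken) − Σ(formed) = 4934 − 5043 = −109 kJ

ΔH ≈ −109 kJ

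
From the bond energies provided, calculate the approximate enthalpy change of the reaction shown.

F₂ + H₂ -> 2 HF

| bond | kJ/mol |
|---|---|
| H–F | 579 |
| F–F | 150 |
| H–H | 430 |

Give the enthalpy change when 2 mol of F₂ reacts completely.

Bonds broken (reactants):
  F–F: 1 × 150 = 150
  H–H: 1 × 430 = 430
  Σ(broken) = 580 kJ
Bonds formed (products):
  H–F: 2 × 579 = 1158
  Σ(formed) = 1158 kJ
ΔH = Σ(broken) − Σ(formed) = 580 − 1158 = −578 kJ
For 2× the reaction as written: 2 × (−578) = −1156 kJ

ΔH = −1156 kJ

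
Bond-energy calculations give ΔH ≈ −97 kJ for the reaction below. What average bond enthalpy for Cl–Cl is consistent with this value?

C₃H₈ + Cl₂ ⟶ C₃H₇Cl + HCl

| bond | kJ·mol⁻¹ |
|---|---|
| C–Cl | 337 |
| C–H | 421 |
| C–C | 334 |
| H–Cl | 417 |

Let D be the Cl–Cl bond energy.
Σ(broken) = 2×334 + 8×421 + 1×D = 4036 + D
Σ(formed) = 2×334 + 1×337 + 7×421 + 1×417 = 4369
ΔH = Σ(broken) − Σ(formed) = (4036 + D) − (4369) = −333 + D
Setting this equal to −97 kJ gives D = 236 kJ/mol.

D(Cl–Cl) ≈ 236 kJ/mol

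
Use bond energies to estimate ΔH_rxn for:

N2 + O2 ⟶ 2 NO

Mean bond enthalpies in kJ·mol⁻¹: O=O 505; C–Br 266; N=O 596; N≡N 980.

ΔH ≈ +293 kJ

Bonds broken (reactants):
  N≡N: 1 × 980 = 980
  O=O: 1 × 505 = 505
  Σ(broken) = 1485 kJ
Bonds formed (products):
  N=O: 2 × 596 = 1192
  Σ(formed) = 1192 kJ
ΔH = Σ(broken) − Σ(formed) = 1485 − 1192 = +293 kJ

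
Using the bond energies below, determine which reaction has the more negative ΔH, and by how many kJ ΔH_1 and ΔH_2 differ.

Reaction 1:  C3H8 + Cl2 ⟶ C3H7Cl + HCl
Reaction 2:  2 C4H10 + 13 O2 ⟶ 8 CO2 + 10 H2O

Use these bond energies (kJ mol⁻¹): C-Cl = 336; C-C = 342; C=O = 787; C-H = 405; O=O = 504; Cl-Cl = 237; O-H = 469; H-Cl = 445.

Reaction 1:
  Bonds broken (reactants):
    C-C: 2 × 342 = 684
    C-H: 8 × 405 = 3240
    Cl-Cl: 1 × 237 = 237
    Σ(broken) = 4161 kJ
  Bonds formed (products):
    C-C: 2 × 342 = 684
    C-Cl: 1 × 336 = 336
    C-H: 7 × 405 = 2835
    H-Cl: 1 × 445 = 445
    Σ(formed) = 4300 kJ
  ΔH_1 = 4161 − 4300 = −139 kJ
Reaction 2:
  Bonds broken (reactants):
    C-C: 6 × 342 = 2052
    C-H: 20 × 405 = 8100
    O=O: 13 × 504 = 6552
    Σ(broken) = 16704 kJ
  Bonds formed (products):
    C=O: 16 × 787 = 12592
    O-H: 20 × 469 = 9380
    Σ(formed) = 21972 kJ
  ΔH_2 = 16704 − 21972 = −5268 kJ
ΔH_1 − ΔH_2 = +5129 kJ, so reaction 2 has the more negative ΔH; |ΔH_1 − ΔH_2| = 5129 kJ.

Reaction 2, by 5129 kJ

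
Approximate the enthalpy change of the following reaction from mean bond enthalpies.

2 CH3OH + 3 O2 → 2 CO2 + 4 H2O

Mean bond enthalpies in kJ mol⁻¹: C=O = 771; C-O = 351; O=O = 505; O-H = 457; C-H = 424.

Bonds broken (reactants):
  C-H: 6 × 424 = 2544
  C-O: 2 × 351 = 702
  O-H: 2 × 457 = 914
  O=O: 3 × 505 = 1515
  Σ(broken) = 5675 kJ
Bonds formed (products):
  C=O: 4 × 771 = 3084
  O-H: 8 × 457 = 3656
  Σ(formed) = 6740 kJ
ΔH = Σ(broken) − Σ(formed) = 5675 − 6740 = −1065 kJ

ΔH ≈ −1065 kJ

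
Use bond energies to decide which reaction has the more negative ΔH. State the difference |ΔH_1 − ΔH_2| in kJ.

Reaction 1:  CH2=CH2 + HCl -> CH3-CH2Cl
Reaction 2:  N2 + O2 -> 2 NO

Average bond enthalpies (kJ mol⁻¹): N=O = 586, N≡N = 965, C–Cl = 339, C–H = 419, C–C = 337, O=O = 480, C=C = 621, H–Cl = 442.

Reaction 1, by 305 kJ

Reaction 1:
  Bonds broken (reactants):
    C–H: 4 × 419 = 1676
    C=C: 1 × 621 = 621
    H–Cl: 1 × 442 = 442
    Σ(broken) = 2739 kJ
  Bonds formed (products):
    C–C: 1 × 337 = 337
    C–Cl: 1 × 339 = 339
    C–H: 5 × 419 = 2095
    Σ(formed) = 2771 kJ
  ΔH_1 = 2739 − 2771 = −32 kJ
Reaction 2:
  Bonds broken (reactants):
    N≡N: 1 × 965 = 965
    O=O: 1 × 480 = 480
    Σ(broken) = 1445 kJ
  Bonds formed (products):
    N=O: 2 × 586 = 1172
    Σ(formed) = 1172 kJ
  ΔH_2 = 1445 − 1172 = +273 kJ
ΔH_1 − ΔH_2 = −305 kJ, so reaction 1 has the more negative ΔH; |ΔH_1 − ΔH_2| = 305 kJ.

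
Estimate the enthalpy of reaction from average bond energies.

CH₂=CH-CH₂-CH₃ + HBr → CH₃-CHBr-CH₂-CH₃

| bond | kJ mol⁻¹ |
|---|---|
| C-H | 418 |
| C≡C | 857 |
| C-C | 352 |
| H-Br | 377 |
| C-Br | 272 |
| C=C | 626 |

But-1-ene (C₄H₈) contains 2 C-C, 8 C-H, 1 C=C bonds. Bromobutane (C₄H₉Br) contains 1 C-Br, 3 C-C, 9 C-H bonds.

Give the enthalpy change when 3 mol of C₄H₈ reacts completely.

Bonds broken (reactants):
  C-C: 2 × 352 = 704
  C-H: 8 × 418 = 3344
  C=C: 1 × 626 = 626
  H-Br: 1 × 377 = 377
  Σ(broken) = 5051 kJ
Bonds formed (products):
  C-Br: 1 × 272 = 272
  C-C: 3 × 352 = 1056
  C-H: 9 × 418 = 3762
  Σ(formed) = 5090 kJ
ΔH = Σ(broken) − Σ(formed) = 5051 − 5090 = −39 kJ
For 3× the reaction as written: 3 × (−39) = −117 kJ

ΔH = −117 kJ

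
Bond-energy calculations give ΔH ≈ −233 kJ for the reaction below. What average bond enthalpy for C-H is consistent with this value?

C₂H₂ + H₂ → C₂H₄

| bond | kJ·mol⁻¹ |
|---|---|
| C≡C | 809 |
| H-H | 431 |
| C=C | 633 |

Let D be the C-H bond energy.
Σ(broken) = 1×809 + 2×D + 1×431 = 1240 + 2D
Σ(formed) = 4×D + 1×633 = 633 + 4D
ΔH = Σ(broken) − Σ(formed) = (1240 + 2D) − (633 + 4D) = +607 − 2D
Setting this equal to −233 kJ gives 2D = 840, so D = 420 kJ/mol.

D(C-H) ≈ 420 kJ/mol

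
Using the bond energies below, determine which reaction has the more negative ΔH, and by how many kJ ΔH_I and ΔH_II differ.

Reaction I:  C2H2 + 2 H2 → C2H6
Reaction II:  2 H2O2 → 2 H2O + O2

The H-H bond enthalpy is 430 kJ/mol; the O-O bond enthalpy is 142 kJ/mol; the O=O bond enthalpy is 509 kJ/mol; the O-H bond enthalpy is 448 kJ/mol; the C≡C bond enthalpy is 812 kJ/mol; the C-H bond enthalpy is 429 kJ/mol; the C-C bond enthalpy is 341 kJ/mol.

Reaction I:
  Bonds broken (reactants):
    C≡C: 1 × 812 = 812
    C-H: 2 × 429 = 858
    H-H: 2 × 430 = 860
    Σ(broken) = 2530 kJ
  Bonds formed (products):
    C-C: 1 × 341 = 341
    C-H: 6 × 429 = 2574
    Σ(formed) = 2915 kJ
  ΔH_I = 2530 − 2915 = −385 kJ
Reaction II:
  Bonds broken (reactants):
    O-H: 4 × 448 = 1792
    O-O: 2 × 142 = 284
    Σ(broken) = 2076 kJ
  Bonds formed (products):
    O-H: 4 × 448 = 1792
    O=O: 1 × 509 = 509
    Σ(formed) = 2301 kJ
  ΔH_II = 2076 − 2301 = −225 kJ
ΔH_I − ΔH_II = −160 kJ, so reaction I has the more negative ΔH; |ΔH_I − ΔH_II| = 160 kJ.

Reaction I, by 160 kJ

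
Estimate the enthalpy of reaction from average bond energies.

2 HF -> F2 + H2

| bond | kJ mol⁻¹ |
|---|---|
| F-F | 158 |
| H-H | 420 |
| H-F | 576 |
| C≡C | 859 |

ΔH ≈ +574 kJ

Bonds broken (reactants):
  H-F: 2 × 576 = 1152
  Σ(broken) = 1152 kJ
Bonds formed (products):
  F-F: 1 × 158 = 158
  H-H: 1 × 420 = 420
  Σ(formed) = 578 kJ
ΔH = Σ(broken) − Σ(formed) = 1152 − 578 = +574 kJ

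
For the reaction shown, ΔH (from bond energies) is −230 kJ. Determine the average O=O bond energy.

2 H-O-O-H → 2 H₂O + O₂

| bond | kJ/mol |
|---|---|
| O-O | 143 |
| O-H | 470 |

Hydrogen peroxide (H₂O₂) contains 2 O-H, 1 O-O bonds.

D(O=O) ≈ 516 kJ/mol

Let D be the O=O bond energy.
Σ(broken) = 4×470 + 2×143 = 2166
Σ(formed) = 4×470 + 1×D = 1880 + D
ΔH = Σ(broken) − Σ(formed) = (2166) − (1880 + D) = +286 − D
Setting this equal to −230 kJ gives D = 516 kJ/mol.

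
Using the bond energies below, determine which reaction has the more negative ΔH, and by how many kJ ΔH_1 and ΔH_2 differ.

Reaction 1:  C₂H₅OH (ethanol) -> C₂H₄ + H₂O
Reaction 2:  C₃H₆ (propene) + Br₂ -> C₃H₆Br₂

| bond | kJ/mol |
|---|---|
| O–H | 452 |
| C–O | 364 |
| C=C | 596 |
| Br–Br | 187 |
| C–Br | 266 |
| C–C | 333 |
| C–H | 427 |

Reaction 1:
  Bonds broken (reactants):
    C–C: 1 × 333 = 333
    C–H: 5 × 427 = 2135
    C–O: 1 × 364 = 364
    O–H: 1 × 452 = 452
    Σ(broken) = 3284 kJ
  Bonds formed (products):
    C–H: 4 × 427 = 1708
    C=C: 1 × 596 = 596
    O–H: 2 × 452 = 904
    Σ(formed) = 3208 kJ
  ΔH_1 = 3284 − 3208 = +76 kJ
Reaction 2:
  Bonds broken (reactants):
    Br–Br: 1 × 187 = 187
    C–C: 1 × 333 = 333
    C–H: 6 × 427 = 2562
    C=C: 1 × 596 = 596
    Σ(broken) = 3678 kJ
  Bonds formed (products):
    C–Br: 2 × 266 = 532
    C–C: 2 × 333 = 666
    C–H: 6 × 427 = 2562
    Σ(formed) = 3760 kJ
  ΔH_2 = 3678 − 3760 = −82 kJ
ΔH_1 − ΔH_2 = +158 kJ, so reaction 2 has the more negative ΔH; |ΔH_1 − ΔH_2| = 158 kJ.

Reaction 2, by 158 kJ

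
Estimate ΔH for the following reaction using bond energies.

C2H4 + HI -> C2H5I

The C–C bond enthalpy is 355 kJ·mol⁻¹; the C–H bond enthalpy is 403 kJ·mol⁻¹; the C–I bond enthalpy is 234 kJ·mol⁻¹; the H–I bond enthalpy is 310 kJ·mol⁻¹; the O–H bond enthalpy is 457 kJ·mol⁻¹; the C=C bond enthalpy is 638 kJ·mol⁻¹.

Bonds broken (reactants):
  C–H: 4 × 403 = 1612
  C=C: 1 × 638 = 638
  H–I: 1 × 310 = 310
  Σ(broken) = 2560 kJ
Bonds formed (products):
  C–C: 1 × 355 = 355
  C–H: 5 × 403 = 2015
  C–I: 1 × 234 = 234
  Σ(formed) = 2604 kJ
ΔH = Σ(broken) − Σ(formed) = 2560 − 2604 = −44 kJ

ΔH ≈ −44 kJ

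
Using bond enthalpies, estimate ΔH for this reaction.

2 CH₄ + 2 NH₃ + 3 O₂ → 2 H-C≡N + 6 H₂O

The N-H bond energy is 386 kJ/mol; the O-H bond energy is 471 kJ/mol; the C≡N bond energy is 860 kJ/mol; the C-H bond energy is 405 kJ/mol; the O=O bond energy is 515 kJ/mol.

ΔH ≈ −1081 kJ

Bonds broken (reactants):
  C-H: 8 × 405 = 3240
  N-H: 6 × 386 = 2316
  O=O: 3 × 515 = 1545
  Σ(broken) = 7101 kJ
Bonds formed (products):
  C≡N: 2 × 860 = 1720
  C-H: 2 × 405 = 810
  O-H: 12 × 471 = 5652
  Σ(formed) = 8182 kJ
ΔH = Σ(broken) − Σ(formed) = 7101 − 8182 = −1081 kJ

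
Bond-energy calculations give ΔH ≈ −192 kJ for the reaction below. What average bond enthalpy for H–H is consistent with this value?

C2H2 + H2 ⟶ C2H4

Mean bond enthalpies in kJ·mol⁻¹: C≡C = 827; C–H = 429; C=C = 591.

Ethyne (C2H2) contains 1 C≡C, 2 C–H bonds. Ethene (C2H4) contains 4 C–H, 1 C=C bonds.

D(H–H) ≈ 430 kJ/mol

Let D be the H–H bond energy.
Σ(broken) = 1×827 + 2×429 + 1×D = 1685 + D
Σ(formed) = 4×429 + 1×591 = 2307
ΔH = Σ(broken) − Σ(formed) = (1685 + D) − (2307) = −622 + D
Setting this equal to −192 kJ gives D = 430 kJ/mol.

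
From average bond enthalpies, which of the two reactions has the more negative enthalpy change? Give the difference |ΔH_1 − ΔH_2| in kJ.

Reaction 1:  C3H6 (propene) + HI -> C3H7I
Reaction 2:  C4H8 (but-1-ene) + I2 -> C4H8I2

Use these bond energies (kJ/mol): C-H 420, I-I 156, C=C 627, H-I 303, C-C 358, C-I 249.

Reaction 1:
  Bonds broken (reactants):
    C-C: 1 × 358 = 358
    C-H: 6 × 420 = 2520
    C=C: 1 × 627 = 627
    H-I: 1 × 303 = 303
    Σ(broken) = 3808 kJ
  Bonds formed (products):
    C-C: 2 × 358 = 716
    C-H: 7 × 420 = 2940
    C-I: 1 × 249 = 249
    Σ(formed) = 3905 kJ
  ΔH_1 = 3808 − 3905 = −97 kJ
Reaction 2:
  Bonds broken (reactants):
    C-C: 2 × 358 = 716
    C-H: 8 × 420 = 3360
    C=C: 1 × 627 = 627
    I-I: 1 × 156 = 156
    Σ(broken) = 4859 kJ
  Bonds formed (products):
    C-C: 3 × 358 = 1074
    C-H: 8 × 420 = 3360
    C-I: 2 × 249 = 498
    Σ(formed) = 4932 kJ
  ΔH_2 = 4859 − 4932 = −73 kJ
ΔH_1 − ΔH_2 = −24 kJ, so reaction 1 has the more negative ΔH; |ΔH_1 − ΔH_2| = 24 kJ.

Reaction 1, by 24 kJ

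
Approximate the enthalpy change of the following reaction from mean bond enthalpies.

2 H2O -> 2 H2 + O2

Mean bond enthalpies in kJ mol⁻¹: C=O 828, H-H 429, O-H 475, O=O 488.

ΔH ≈ +554 kJ

Bonds broken (reactants):
  O-H: 4 × 475 = 1900
  Σ(broken) = 1900 kJ
Bonds formed (products):
  H-H: 2 × 429 = 858
  O=O: 1 × 488 = 488
  Σ(formed) = 1346 kJ
ΔH = Σ(broken) − Σ(formed) = 1900 − 1346 = +554 kJ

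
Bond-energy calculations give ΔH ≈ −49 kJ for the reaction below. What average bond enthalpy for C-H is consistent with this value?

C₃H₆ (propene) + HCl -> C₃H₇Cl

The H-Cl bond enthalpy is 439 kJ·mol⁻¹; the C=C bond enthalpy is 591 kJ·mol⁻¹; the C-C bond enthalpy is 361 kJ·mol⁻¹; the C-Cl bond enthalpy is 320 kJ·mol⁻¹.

D(C-H) ≈ 398 kJ/mol

Let D be the C-H bond energy.
Σ(broken) = 1×361 + 6×D + 1×591 + 1×439 = 1391 + 6D
Σ(formed) = 2×361 + 1×320 + 7×D = 1042 + 7D
ΔH = Σ(broken) − Σ(formed) = (1391 + 6D) − (1042 + 7D) = +349 − D
Setting this equal to −49 kJ gives D = 398 kJ/mol.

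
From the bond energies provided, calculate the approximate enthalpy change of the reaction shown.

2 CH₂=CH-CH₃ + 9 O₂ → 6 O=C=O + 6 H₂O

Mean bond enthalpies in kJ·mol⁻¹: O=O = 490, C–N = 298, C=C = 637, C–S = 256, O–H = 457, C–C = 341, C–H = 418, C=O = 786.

Bonds broken (reactants):
  C–C: 2 × 341 = 682
  C–H: 12 × 418 = 5016
  C=C: 2 × 637 = 1274
  O=O: 9 × 490 = 4410
  Σ(broken) = 11382 kJ
Bonds formed (products):
  C=O: 12 × 786 = 9432
  O–H: 12 × 457 = 5484
  Σ(formed) = 14916 kJ
ΔH = Σ(broken) − Σ(formed) = 11382 − 14916 = −3534 kJ

ΔH ≈ −3534 kJ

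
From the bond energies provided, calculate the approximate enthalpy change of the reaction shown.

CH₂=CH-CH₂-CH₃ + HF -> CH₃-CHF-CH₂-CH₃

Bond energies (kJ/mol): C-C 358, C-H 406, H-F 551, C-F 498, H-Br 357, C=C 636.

ΔH ≈ −75 kJ

Bonds broken (reactants):
  C-C: 2 × 358 = 716
  C-H: 8 × 406 = 3248
  C=C: 1 × 636 = 636
  H-F: 1 × 551 = 551
  Σ(broken) = 5151 kJ
Bonds formed (products):
  C-C: 3 × 358 = 1074
  C-F: 1 × 498 = 498
  C-H: 9 × 406 = 3654
  Σ(formed) = 5226 kJ
ΔH = Σ(broken) − Σ(formed) = 5151 − 5226 = −75 kJ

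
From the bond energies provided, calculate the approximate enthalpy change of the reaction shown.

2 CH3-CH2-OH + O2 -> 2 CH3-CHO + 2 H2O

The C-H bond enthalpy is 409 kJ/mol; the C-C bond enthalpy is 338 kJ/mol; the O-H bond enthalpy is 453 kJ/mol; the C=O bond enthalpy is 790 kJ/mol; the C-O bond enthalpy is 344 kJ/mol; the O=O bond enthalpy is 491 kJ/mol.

Bonds broken (reactants):
  C-C: 2 × 338 = 676
  C-H: 10 × 409 = 4090
  C-O: 2 × 344 = 688
  O-H: 2 × 453 = 906
  O=O: 1 × 491 = 491
  Σ(broken) = 6851 kJ
Bonds formed (products):
  C-C: 2 × 338 = 676
  C-H: 8 × 409 = 3272
  C=O: 2 × 790 = 1580
  O-H: 4 × 453 = 1812
  Σ(formed) = 7340 kJ
ΔH = Σ(broken) − Σ(formed) = 6851 − 7340 = −489 kJ

ΔH ≈ −489 kJ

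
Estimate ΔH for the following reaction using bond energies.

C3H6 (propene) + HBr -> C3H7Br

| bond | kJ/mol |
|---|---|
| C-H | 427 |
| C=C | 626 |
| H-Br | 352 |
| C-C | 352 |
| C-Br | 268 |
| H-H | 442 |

Bonds broken (reactants):
  C-C: 1 × 352 = 352
  C-H: 6 × 427 = 2562
  C=C: 1 × 626 = 626
  H-Br: 1 × 352 = 352
  Σ(broken) = 3892 kJ
Bonds formed (products):
  C-Br: 1 × 268 = 268
  C-C: 2 × 352 = 704
  C-H: 7 × 427 = 2989
  Σ(formed) = 3961 kJ
ΔH = Σ(broken) − Σ(formed) = 3892 − 3961 = −69 kJ

ΔH ≈ −69 kJ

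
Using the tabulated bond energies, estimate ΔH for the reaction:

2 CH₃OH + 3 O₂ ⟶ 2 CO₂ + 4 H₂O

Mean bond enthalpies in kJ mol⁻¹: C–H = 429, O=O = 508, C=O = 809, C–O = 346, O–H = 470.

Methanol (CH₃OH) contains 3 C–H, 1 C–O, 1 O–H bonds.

ΔH ≈ −1266 kJ

Bonds broken (reactants):
  C–H: 6 × 429 = 2574
  C–O: 2 × 346 = 692
  O–H: 2 × 470 = 940
  O=O: 3 × 508 = 1524
  Σ(broken) = 5730 kJ
Bonds formed (products):
  C=O: 4 × 809 = 3236
  O–H: 8 × 470 = 3760
  Σ(formed) = 6996 kJ
ΔH = Σ(broken) − Σ(formed) = 5730 − 6996 = −1266 kJ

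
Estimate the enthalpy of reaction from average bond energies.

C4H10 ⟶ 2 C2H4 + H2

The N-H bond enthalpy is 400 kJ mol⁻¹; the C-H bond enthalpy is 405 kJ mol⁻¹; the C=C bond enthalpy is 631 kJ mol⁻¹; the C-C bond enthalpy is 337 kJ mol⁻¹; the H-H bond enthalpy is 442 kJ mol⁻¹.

ΔH ≈ +117 kJ

Bonds broken (reactants):
  C-C: 3 × 337 = 1011
  C-H: 10 × 405 = 4050
  Σ(broken) = 5061 kJ
Bonds formed (products):
  C-H: 8 × 405 = 3240
  C=C: 2 × 631 = 1262
  H-H: 1 × 442 = 442
  Σ(formed) = 4944 kJ
ΔH = Σ(broken) − Σ(formed) = 5061 − 4944 = +117 kJ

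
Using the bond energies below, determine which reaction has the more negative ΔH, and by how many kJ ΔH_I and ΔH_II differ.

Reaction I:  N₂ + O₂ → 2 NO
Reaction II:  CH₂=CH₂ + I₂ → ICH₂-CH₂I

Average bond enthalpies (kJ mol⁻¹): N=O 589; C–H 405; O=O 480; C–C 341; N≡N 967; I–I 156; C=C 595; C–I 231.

Reaction II, by 321 kJ

Reaction I:
  Bonds broken (reactants):
    N≡N: 1 × 967 = 967
    O=O: 1 × 480 = 480
    Σ(broken) = 1447 kJ
  Bonds formed (products):
    N=O: 2 × 589 = 1178
    Σ(formed) = 1178 kJ
  ΔH_I = 1447 − 1178 = +269 kJ
Reaction II:
  Bonds broken (reactants):
    C–H: 4 × 405 = 1620
    C=C: 1 × 595 = 595
    I–I: 1 × 156 = 156
    Σ(broken) = 2371 kJ
  Bonds formed (products):
    C–C: 1 × 341 = 341
    C–H: 4 × 405 = 1620
    C–I: 2 × 231 = 462
    Σ(formed) = 2423 kJ
  ΔH_II = 2371 − 2423 = −52 kJ
ΔH_I − ΔH_II = +321 kJ, so reaction II has the more negative ΔH; |ΔH_I − ΔH_II| = 321 kJ.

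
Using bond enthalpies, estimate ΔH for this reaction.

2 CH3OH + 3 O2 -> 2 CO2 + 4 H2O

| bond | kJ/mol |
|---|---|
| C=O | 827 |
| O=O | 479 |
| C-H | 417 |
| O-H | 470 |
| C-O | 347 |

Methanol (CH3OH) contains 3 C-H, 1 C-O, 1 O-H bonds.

Bonds broken (reactants):
  C-H: 6 × 417 = 2502
  C-O: 2 × 347 = 694
  O-H: 2 × 470 = 940
  O=O: 3 × 479 = 1437
  Σ(broken) = 5573 kJ
Bonds formed (products):
  C=O: 4 × 827 = 3308
  O-H: 8 × 470 = 3760
  Σ(formed) = 7068 kJ
ΔH = Σ(broken) − Σ(formed) = 5573 − 7068 = −1495 kJ

ΔH ≈ −1495 kJ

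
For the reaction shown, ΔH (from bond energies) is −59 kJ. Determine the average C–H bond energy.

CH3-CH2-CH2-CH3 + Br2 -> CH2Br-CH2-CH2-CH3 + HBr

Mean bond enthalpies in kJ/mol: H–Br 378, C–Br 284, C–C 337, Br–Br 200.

Let D be the C–H bond energy.
Σ(broken) = 1×200 + 3×337 + 10×D = 1211 + 10D
Σ(formed) = 1×284 + 3×337 + 9×D + 1×378 = 1673 + 9D
ΔH = Σ(broken) − Σ(formed) = (1211 + 10D) − (1673 + 9D) = −462 + D
Setting this equal to −59 kJ gives D = 403 kJ/mol.

D(C–H) ≈ 403 kJ/mol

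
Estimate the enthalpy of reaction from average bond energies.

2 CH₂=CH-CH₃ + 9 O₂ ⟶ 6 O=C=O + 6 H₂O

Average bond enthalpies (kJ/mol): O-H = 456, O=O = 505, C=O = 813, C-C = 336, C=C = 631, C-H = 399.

Bonds broken (reactants):
  C-C: 2 × 336 = 672
  C-H: 12 × 399 = 4788
  C=C: 2 × 631 = 1262
  O=O: 9 × 505 = 4545
  Σ(broken) = 11267 kJ
Bonds formed (products):
  C=O: 12 × 813 = 9756
  O-H: 12 × 456 = 5472
  Σ(formed) = 15228 kJ
ΔH = Σ(broken) − Σ(formed) = 11267 − 15228 = −3961 kJ

ΔH ≈ −3961 kJ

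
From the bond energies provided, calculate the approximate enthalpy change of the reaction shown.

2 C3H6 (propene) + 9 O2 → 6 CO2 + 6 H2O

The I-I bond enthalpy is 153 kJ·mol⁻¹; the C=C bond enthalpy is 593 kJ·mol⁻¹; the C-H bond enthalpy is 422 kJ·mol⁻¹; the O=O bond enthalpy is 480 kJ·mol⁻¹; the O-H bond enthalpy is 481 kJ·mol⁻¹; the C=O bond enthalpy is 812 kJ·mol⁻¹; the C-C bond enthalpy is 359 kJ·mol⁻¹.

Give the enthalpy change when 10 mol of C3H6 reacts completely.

Bonds broken (reactants):
  C-C: 2 × 359 = 718
  C-H: 12 × 422 = 5064
  C=C: 2 × 593 = 1186
  O=O: 9 × 480 = 4320
  Σ(broken) = 11288 kJ
Bonds formed (products):
  C=O: 12 × 812 = 9744
  O-H: 12 × 481 = 5772
  Σ(formed) = 15516 kJ
ΔH = Σ(broken) − Σ(formed) = 11288 − 15516 = −4228 kJ
For 5× the reaction as written: 5 × (−4228) = −21140 kJ

ΔH = −21140 kJ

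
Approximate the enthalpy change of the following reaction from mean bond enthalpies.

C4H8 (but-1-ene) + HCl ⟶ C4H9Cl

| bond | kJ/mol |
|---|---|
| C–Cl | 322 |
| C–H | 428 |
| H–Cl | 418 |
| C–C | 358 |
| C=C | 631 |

ΔH ≈ −59 kJ

Bonds broken (reactants):
  C–C: 2 × 358 = 716
  C–H: 8 × 428 = 3424
  C=C: 1 × 631 = 631
  H–Cl: 1 × 418 = 418
  Σ(broken) = 5189 kJ
Bonds formed (products):
  C–C: 3 × 358 = 1074
  C–Cl: 1 × 322 = 322
  C–H: 9 × 428 = 3852
  Σ(formed) = 5248 kJ
ΔH = Σ(broken) − Σ(formed) = 5189 − 5248 = −59 kJ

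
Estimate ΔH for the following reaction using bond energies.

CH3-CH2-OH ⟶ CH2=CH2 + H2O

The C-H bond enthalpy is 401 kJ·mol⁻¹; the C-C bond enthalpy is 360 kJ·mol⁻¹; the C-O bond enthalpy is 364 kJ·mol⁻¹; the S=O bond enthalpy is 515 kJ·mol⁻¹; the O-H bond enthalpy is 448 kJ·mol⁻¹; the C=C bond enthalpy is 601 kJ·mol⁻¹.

Bonds broken (reactants):
  C-C: 1 × 360 = 360
  C-H: 5 × 401 = 2005
  C-O: 1 × 364 = 364
  O-H: 1 × 448 = 448
  Σ(broken) = 3177 kJ
Bonds formed (products):
  C-H: 4 × 401 = 1604
  C=C: 1 × 601 = 601
  O-H: 2 × 448 = 896
  Σ(formed) = 3101 kJ
ΔH = Σ(broken) − Σ(formed) = 3177 − 3101 = +76 kJ

ΔH ≈ +76 kJ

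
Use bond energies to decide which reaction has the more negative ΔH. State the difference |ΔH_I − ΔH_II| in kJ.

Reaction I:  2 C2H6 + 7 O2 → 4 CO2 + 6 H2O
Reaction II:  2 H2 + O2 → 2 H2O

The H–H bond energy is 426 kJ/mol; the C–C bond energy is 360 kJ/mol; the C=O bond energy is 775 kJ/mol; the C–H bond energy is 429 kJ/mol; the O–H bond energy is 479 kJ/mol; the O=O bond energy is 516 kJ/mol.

Reaction I, by 1920 kJ

Reaction I:
  Bonds broken (reactants):
    C–C: 2 × 360 = 720
    C–H: 12 × 429 = 5148
    O=O: 7 × 516 = 3612
    Σ(broken) = 9480 kJ
  Bonds formed (products):
    C=O: 8 × 775 = 6200
    O–H: 12 × 479 = 5748
    Σ(formed) = 11948 kJ
  ΔH_I = 9480 − 11948 = −2468 kJ
Reaction II:
  Bonds broken (reactants):
    H–H: 2 × 426 = 852
    O=O: 1 × 516 = 516
    Σ(broken) = 1368 kJ
  Bonds formed (products):
    O–H: 4 × 479 = 1916
    Σ(formed) = 1916 kJ
  ΔH_II = 1368 − 1916 = −548 kJ
ΔH_I − ΔH_II = −1920 kJ, so reaction I has the more negative ΔH; |ΔH_I − ΔH_II| = 1920 kJ.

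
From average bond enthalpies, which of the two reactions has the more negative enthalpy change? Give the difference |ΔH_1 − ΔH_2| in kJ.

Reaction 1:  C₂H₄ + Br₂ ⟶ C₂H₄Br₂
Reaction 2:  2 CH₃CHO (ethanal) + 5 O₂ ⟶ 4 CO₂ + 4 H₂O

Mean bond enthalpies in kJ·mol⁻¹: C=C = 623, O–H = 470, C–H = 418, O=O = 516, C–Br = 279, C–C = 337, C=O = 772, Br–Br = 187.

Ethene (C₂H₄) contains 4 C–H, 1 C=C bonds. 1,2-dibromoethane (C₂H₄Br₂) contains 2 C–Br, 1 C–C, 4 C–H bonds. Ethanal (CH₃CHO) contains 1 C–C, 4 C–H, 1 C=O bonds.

Reaction 2, by 1709 kJ

Reaction 1:
  Bonds broken (reactants):
    Br–Br: 1 × 187 = 187
    C–H: 4 × 418 = 1672
    C=C: 1 × 623 = 623
    Σ(broken) = 2482 kJ
  Bonds formed (products):
    C–Br: 2 × 279 = 558
    C–C: 1 × 337 = 337
    C–H: 4 × 418 = 1672
    Σ(formed) = 2567 kJ
  ΔH_1 = 2482 − 2567 = −85 kJ
Reaction 2:
  Bonds broken (reactants):
    C–C: 2 × 337 = 674
    C–H: 8 × 418 = 3344
    C=O: 2 × 772 = 1544
    O=O: 5 × 516 = 2580
    Σ(broken) = 8142 kJ
  Bonds formed (products):
    C=O: 8 × 772 = 6176
    O–H: 8 × 470 = 3760
    Σ(formed) = 9936 kJ
  ΔH_2 = 8142 − 9936 = −1794 kJ
ΔH_1 − ΔH_2 = +1709 kJ, so reaction 2 has the more negative ΔH; |ΔH_1 − ΔH_2| = 1709 kJ.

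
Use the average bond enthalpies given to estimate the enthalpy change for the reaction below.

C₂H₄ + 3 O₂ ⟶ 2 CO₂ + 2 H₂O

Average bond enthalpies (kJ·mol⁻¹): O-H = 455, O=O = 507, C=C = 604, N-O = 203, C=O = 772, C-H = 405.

Bonds broken (reactants):
  C-H: 4 × 405 = 1620
  C=C: 1 × 604 = 604
  O=O: 3 × 507 = 1521
  Σ(broken) = 3745 kJ
Bonds formed (products):
  C=O: 4 × 772 = 3088
  O-H: 4 × 455 = 1820
  Σ(formed) = 4908 kJ
ΔH = Σ(broken) − Σ(formed) = 3745 − 4908 = −1163 kJ

ΔH ≈ −1163 kJ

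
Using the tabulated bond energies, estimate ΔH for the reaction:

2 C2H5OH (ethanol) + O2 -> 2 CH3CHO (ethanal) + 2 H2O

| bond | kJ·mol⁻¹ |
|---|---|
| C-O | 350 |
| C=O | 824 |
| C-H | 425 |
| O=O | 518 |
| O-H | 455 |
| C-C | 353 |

ΔH ≈ −490 kJ

Bonds broken (reactants):
  C-C: 2 × 353 = 706
  C-H: 10 × 425 = 4250
  C-O: 2 × 350 = 700
  O-H: 2 × 455 = 910
  O=O: 1 × 518 = 518
  Σ(broken) = 7084 kJ
Bonds formed (products):
  C-C: 2 × 353 = 706
  C-H: 8 × 425 = 3400
  C=O: 2 × 824 = 1648
  O-H: 4 × 455 = 1820
  Σ(formed) = 7574 kJ
ΔH = Σ(broken) − Σ(formed) = 7084 − 7574 = −490 kJ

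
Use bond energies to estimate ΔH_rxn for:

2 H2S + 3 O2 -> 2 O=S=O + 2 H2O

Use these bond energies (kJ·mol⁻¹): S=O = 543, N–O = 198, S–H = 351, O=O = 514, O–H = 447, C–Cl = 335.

ΔH ≈ −1014 kJ

Bonds broken (reactants):
  O=O: 3 × 514 = 1542
  S–H: 4 × 351 = 1404
  Σ(broken) = 2946 kJ
Bonds formed (products):
  O–H: 4 × 447 = 1788
  S=O: 4 × 543 = 2172
  Σ(formed) = 3960 kJ
ΔH = Σ(broken) − Σ(formed) = 2946 − 3960 = −1014 kJ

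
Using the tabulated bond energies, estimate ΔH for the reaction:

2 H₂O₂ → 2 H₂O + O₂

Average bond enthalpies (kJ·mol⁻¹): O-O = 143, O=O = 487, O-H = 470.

Bonds broken (reactants):
  O-H: 4 × 470 = 1880
  O-O: 2 × 143 = 286
  Σ(broken) = 2166 kJ
Bonds formed (products):
  O-H: 4 × 470 = 1880
  O=O: 1 × 487 = 487
  Σ(formed) = 2367 kJ
ΔH = Σ(broken) − Σ(formed) = 2166 − 2367 = −201 kJ

ΔH ≈ −201 kJ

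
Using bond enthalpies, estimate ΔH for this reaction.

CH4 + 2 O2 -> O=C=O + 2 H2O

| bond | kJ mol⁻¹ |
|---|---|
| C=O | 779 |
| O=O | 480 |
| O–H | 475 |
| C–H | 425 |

Bonds broken (reactants):
  C–H: 4 × 425 = 1700
  O=O: 2 × 480 = 960
  Σ(broken) = 2660 kJ
Bonds formed (products):
  C=O: 2 × 779 = 1558
  O–H: 4 × 475 = 1900
  Σ(formed) = 3458 kJ
ΔH = Σ(broken) − Σ(formed) = 2660 − 3458 = −798 kJ

ΔH ≈ −798 kJ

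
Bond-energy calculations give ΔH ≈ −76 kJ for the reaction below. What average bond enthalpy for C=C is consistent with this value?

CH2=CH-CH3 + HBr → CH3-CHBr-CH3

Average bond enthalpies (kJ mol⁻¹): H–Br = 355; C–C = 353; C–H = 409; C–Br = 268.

Let D be the C=C bond energy.
Σ(broken) = 1×353 + 6×409 + 1×D + 1×355 = 3162 + D
Σ(formed) = 1×268 + 2×353 + 7×409 = 3837
ΔH = Σ(broken) − Σ(formed) = (3162 + D) − (3837) = −675 + D
Setting this equal to −76 kJ gives D = 599 kJ/mol.

D(C=C) ≈ 599 kJ/mol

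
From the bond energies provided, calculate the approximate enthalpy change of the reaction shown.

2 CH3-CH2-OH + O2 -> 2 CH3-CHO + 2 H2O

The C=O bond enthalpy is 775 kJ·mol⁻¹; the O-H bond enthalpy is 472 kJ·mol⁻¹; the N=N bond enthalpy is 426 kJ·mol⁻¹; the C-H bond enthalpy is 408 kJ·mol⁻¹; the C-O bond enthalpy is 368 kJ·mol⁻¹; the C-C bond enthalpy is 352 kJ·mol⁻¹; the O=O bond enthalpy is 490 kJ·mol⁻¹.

Bonds broken (reactants):
  C-C: 2 × 352 = 704
  C-H: 10 × 408 = 4080
  C-O: 2 × 368 = 736
  O-H: 2 × 472 = 944
  O=O: 1 × 490 = 490
  Σ(broken) = 6954 kJ
Bonds formed (products):
  C-C: 2 × 352 = 704
  C-H: 8 × 408 = 3264
  C=O: 2 × 775 = 1550
  O-H: 4 × 472 = 1888
  Σ(formed) = 7406 kJ
ΔH = Σ(broken) − Σ(formed) = 6954 − 7406 = −452 kJ

ΔH ≈ −452 kJ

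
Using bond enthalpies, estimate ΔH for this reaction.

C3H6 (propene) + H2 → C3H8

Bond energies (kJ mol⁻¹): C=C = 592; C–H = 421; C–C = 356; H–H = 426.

ΔH ≈ −180 kJ

Bonds broken (reactants):
  C–C: 1 × 356 = 356
  C–H: 6 × 421 = 2526
  C=C: 1 × 592 = 592
  H–H: 1 × 426 = 426
  Σ(broken) = 3900 kJ
Bonds formed (products):
  C–C: 2 × 356 = 712
  C–H: 8 × 421 = 3368
  Σ(formed) = 4080 kJ
ΔH = Σ(broken) − Σ(formed) = 3900 − 4080 = −180 kJ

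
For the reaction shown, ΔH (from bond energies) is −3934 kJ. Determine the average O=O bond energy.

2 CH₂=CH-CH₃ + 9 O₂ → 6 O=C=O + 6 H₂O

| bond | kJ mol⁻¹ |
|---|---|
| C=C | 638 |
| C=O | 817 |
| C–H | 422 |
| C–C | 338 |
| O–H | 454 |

Let D be the O=O bond energy.
Σ(broken) = 2×338 + 12×422 + 2×638 + 9×D = 7016 + 9D
Σ(formed) = 12×817 + 12×454 = 15252
ΔH = Σ(broken) − Σ(formed) = (7016 + 9D) − (15252) = −8236 + 9D
Setting this equal to −3934 kJ gives 9D = 4302, so D = 478 kJ/mol.

D(O=O) ≈ 478 kJ/mol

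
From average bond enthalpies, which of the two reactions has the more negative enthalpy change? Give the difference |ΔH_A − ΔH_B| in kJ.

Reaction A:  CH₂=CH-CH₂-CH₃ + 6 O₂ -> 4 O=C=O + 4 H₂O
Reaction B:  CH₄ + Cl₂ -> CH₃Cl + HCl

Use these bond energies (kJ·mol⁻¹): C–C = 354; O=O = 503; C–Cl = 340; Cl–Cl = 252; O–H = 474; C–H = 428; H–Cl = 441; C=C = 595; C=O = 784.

Reaction A:
  Bonds broken (reactants):
    C–C: 2 × 354 = 708
    C–H: 8 × 428 = 3424
    C=C: 1 × 595 = 595
    O=O: 6 × 503 = 3018
    Σ(broken) = 7745 kJ
  Bonds formed (products):
    C=O: 8 × 784 = 6272
    O–H: 8 × 474 = 3792
    Σ(formed) = 10064 kJ
  ΔH_A = 7745 − 10064 = −2319 kJ
Reaction B:
  Bonds broken (reactants):
    C–H: 4 × 428 = 1712
    Cl–Cl: 1 × 252 = 252
    Σ(broken) = 1964 kJ
  Bonds formed (products):
    C–Cl: 1 × 340 = 340
    C–H: 3 × 428 = 1284
    H–Cl: 1 × 441 = 441
    Σ(formed) = 2065 kJ
  ΔH_B = 1964 − 2065 = −101 kJ
ΔH_A − ΔH_B = −2218 kJ, so reaction A has the more negative ΔH; |ΔH_A − ΔH_B| = 2218 kJ.

Reaction A, by 2218 kJ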